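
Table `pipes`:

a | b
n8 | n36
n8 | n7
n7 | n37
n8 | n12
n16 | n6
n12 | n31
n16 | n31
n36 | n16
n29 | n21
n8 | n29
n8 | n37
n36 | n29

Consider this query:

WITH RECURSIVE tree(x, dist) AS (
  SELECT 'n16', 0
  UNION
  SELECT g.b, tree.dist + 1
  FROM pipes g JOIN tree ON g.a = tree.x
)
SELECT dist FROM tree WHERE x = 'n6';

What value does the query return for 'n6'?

1

Base: (n16, dist=0).
Iteration 1: edges from {n16} -> (n31, dist=1), (n6, dist=1).
Iteration 2: no outgoing edges from {n31,n6}; recursion stops.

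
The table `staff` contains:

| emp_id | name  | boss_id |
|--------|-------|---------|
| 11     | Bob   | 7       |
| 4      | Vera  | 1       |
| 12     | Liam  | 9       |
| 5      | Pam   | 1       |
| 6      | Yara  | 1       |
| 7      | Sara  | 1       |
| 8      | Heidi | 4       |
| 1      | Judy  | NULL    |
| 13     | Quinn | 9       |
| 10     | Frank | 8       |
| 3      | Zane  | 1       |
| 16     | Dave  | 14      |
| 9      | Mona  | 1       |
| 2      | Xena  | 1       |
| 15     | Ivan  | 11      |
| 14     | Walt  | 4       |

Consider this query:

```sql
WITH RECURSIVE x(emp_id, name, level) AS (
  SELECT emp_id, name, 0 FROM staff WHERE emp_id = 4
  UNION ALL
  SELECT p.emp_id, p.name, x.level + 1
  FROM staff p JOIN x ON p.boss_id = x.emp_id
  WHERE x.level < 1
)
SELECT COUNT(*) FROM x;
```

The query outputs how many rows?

3

Base: emp_id=4 (Vera) at level 0.
Iteration 1: rows with boss_id in {4} -> Heidi (id 8, level 1), Walt (id 14, level 1).
Iteration 2: level < 1 fails for all current rows; recursion stops.
Total rows emitted: 3.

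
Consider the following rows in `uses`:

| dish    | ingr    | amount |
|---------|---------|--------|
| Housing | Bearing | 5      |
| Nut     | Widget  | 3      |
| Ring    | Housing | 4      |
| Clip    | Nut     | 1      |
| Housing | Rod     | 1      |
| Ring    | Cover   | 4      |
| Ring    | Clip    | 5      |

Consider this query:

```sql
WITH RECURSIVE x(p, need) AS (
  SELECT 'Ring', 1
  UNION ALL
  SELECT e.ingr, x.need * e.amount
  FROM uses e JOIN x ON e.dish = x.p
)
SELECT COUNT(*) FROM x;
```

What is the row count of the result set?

8

Base: (Ring, need=1).
Iteration 1: components of {Ring} -> Clip = 1*5 = 5, Cover = 1*4 = 4, Housing = 1*4 = 4.
Iteration 2: components of {Clip,Cover,Housing} -> Bearing = 4*5 = 20, Nut = 5*1 = 5, Rod = 4*1 = 4.
Iteration 3: components of {Bearing,Nut,Rod} -> Widget = 5*3 = 15.
Iteration 4: no further components; recursion stops.
Total rows emitted: 8.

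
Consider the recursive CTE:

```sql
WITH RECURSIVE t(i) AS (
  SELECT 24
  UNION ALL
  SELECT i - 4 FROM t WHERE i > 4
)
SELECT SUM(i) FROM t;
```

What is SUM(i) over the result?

84

Base: i=24.
Iteration 1: 24 > 4 holds -> i = 24 - 4 = 20.
Iteration 2: 20 > 4 holds -> i = 20 - 4 = 16.
Iteration 3: 16 > 4 holds -> i = 16 - 4 = 12.
Iteration 4: 12 > 4 holds -> i = 12 - 4 = 8.
Iteration 5: 8 > 4 holds -> i = 8 - 4 = 4.
Iteration 6: 4 > 4 fails; recursion stops.
SUM(i) = 24 + 20 + 16 + 12 + 8 + 4 = 84.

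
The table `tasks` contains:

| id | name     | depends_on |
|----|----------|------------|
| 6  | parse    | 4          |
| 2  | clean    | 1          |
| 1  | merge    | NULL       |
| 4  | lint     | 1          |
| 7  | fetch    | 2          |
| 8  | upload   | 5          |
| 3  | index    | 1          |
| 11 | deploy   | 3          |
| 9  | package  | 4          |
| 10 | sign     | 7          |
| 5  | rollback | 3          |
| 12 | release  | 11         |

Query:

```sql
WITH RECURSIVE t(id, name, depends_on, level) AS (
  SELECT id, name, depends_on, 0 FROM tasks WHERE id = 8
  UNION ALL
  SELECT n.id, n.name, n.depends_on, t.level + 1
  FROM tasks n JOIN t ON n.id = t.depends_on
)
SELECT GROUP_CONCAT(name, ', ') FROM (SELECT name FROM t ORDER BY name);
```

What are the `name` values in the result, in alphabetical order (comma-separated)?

Base: id=8 (upload), depends_on=5, level 0.
Iteration 1: join on id=5 -> rollback (id 5, depends_on=3, level 1).
Iteration 2: join on id=3 -> index (id 3, depends_on=1, level 2).
Iteration 3: join on id=1 -> merge (id 1, depends_on=NULL, level 3).
Iteration 4: depends_on is NULL; no match; recursion stops.

index, merge, rollback, upload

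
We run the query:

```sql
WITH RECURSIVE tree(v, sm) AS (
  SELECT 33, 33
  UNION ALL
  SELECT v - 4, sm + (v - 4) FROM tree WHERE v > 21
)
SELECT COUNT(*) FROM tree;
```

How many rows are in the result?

4

Base: v=33, sm=33.
Iteration 1: 33 > 21 holds -> v = 33 - 4 = 29, sm = 33 + 29 = 62.
Iteration 2: 29 > 21 holds -> v = 29 - 4 = 25, sm = 62 + 25 = 87.
Iteration 3: 25 > 21 holds -> v = 25 - 4 = 21, sm = 87 + 21 = 108.
Iteration 4: 21 > 21 fails; recursion stops.
Total rows emitted: 4.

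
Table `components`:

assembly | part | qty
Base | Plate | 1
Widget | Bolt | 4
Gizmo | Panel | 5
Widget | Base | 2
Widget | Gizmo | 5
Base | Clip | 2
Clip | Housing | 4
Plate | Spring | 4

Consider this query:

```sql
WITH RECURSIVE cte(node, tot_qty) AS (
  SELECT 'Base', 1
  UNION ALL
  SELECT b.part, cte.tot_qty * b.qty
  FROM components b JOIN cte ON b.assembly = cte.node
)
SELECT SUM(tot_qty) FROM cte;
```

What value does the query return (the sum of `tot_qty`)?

Base: (Base, tot_qty=1).
Iteration 1: components of {Base} -> Clip = 1*2 = 2, Plate = 1*1 = 1.
Iteration 2: components of {Clip,Plate} -> Housing = 2*4 = 8, Spring = 1*4 = 4.
Iteration 3: no further components; recursion stops.
SUM(tot_qty) = 1 + 1 + 2 + 4 + 8 = 16.

16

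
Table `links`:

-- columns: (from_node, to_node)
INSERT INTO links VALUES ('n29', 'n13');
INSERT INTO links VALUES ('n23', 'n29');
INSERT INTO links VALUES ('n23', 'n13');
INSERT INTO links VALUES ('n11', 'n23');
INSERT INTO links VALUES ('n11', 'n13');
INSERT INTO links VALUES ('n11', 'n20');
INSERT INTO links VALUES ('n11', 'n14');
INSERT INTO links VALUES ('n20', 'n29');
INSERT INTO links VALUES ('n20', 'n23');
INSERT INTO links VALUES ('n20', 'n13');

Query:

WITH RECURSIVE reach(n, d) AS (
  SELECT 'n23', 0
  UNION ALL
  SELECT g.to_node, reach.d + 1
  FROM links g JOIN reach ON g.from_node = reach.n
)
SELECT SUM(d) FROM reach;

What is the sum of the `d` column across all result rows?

Base: (n23, d=0).
Iteration 1: edges from {n23} -> (n13, d=1), (n29, d=1).
Iteration 2: edges from {n13,n29} -> (n13, d=2).
Iteration 3: no outgoing edges from {n13}; recursion stops.
SUM(d) = 0 + 1 + 1 + 2 = 4.

4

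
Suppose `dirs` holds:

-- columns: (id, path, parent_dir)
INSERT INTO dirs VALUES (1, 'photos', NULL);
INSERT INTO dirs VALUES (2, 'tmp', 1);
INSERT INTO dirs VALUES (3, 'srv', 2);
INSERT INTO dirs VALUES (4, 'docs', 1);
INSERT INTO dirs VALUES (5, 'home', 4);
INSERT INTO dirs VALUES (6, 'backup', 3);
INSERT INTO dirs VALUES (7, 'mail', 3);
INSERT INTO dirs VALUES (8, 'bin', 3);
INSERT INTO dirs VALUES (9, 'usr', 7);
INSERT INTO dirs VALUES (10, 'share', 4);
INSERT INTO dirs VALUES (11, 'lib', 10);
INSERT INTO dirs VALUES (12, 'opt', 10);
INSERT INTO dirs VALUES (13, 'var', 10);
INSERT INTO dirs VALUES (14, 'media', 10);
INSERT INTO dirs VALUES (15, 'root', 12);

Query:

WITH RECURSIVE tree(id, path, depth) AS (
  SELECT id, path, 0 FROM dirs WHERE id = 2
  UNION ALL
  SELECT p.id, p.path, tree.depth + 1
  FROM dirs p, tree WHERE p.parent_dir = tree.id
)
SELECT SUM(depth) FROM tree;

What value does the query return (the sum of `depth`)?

Base: id=2 (tmp) at depth 0.
Iteration 1: rows with parent_dir in {2} -> srv (id 3, depth 1).
Iteration 2: rows with parent_dir in {3} -> backup (id 6, depth 2), mail (id 7, depth 2), bin (id 8, depth 2).
Iteration 3: rows with parent_dir in {6,7,8} -> usr (id 9, depth 3).
Iteration 4: no rows with parent_dir in {9}; recursion stops.
SUM(depth) = 0 + 1 + 2 + 2 + 2 + 3 = 10.

10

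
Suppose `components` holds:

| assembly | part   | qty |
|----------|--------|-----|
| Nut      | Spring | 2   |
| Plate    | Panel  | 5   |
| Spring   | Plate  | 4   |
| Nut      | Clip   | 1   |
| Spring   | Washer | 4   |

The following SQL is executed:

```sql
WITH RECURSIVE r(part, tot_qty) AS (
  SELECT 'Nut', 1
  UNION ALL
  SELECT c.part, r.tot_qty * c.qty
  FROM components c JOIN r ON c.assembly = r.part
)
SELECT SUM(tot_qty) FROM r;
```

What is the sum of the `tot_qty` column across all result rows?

Base: (Nut, tot_qty=1).
Iteration 1: components of {Nut} -> Clip = 1*1 = 1, Spring = 1*2 = 2.
Iteration 2: components of {Clip,Spring} -> Plate = 2*4 = 8, Washer = 2*4 = 8.
Iteration 3: components of {Plate,Washer} -> Panel = 8*5 = 40.
Iteration 4: no further components; recursion stops.
SUM(tot_qty) = 1 + 1 + 2 + 8 + 8 + 40 = 60.

60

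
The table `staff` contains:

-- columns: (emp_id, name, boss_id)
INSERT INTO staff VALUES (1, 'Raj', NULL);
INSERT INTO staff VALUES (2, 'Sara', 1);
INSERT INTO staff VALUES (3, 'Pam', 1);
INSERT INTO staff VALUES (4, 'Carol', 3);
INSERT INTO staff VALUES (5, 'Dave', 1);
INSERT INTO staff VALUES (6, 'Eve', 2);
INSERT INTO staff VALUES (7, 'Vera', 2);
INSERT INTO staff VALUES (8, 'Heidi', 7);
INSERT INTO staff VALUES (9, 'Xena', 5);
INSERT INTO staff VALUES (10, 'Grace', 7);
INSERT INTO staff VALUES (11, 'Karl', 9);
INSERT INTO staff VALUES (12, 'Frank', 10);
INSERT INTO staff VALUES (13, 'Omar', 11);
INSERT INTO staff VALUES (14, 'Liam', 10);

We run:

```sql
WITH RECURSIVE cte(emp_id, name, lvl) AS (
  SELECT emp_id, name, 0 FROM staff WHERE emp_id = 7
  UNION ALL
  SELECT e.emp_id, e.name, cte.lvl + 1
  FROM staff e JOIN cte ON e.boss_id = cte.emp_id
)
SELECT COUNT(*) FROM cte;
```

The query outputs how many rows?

Base: emp_id=7 (Vera) at lvl 0.
Iteration 1: rows with boss_id in {7} -> Heidi (id 8, lvl 1), Grace (id 10, lvl 1).
Iteration 2: rows with boss_id in {8,10} -> Frank (id 12, lvl 2), Liam (id 14, lvl 2).
Iteration 3: no rows with boss_id in {12,14}; recursion stops.
Total rows emitted: 5.

5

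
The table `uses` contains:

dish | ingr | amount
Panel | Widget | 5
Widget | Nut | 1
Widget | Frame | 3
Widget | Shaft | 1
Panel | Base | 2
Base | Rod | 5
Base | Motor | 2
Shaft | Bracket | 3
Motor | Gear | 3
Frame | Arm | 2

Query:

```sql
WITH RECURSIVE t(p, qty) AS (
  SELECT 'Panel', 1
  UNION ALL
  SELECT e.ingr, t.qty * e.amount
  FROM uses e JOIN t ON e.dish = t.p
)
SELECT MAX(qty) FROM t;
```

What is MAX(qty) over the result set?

Base: (Panel, qty=1).
Iteration 1: components of {Panel} -> Base = 1*2 = 2, Widget = 1*5 = 5.
Iteration 2: components of {Base,Widget} -> Frame = 5*3 = 15, Motor = 2*2 = 4, Nut = 5*1 = 5, Rod = 2*5 = 10, Shaft = 5*1 = 5.
Iteration 3: components of {Frame,Motor,Nut,Rod,Shaft} -> Arm = 15*2 = 30, Bracket = 5*3 = 15, Gear = 4*3 = 12.
Iteration 4: no further components; recursion stops.
qty values: 1, 5, 2, 5, 15, 5, 10, 4, 30, 15, 12; the maximum is 30.

30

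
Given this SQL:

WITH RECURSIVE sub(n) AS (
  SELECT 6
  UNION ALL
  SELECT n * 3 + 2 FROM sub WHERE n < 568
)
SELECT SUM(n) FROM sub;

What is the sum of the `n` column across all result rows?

2542

Base: n=6.
Iteration 1: 6 < 568 holds -> n = 6 * 3 + 2 = 20.
Iteration 2: 20 < 568 holds -> n = 20 * 3 + 2 = 62.
Iteration 3: 62 < 568 holds -> n = 62 * 3 + 2 = 188.
Iteration 4: 188 < 568 holds -> n = 188 * 3 + 2 = 566.
Iteration 5: 566 < 568 holds -> n = 566 * 3 + 2 = 1700.
Iteration 6: 1700 < 568 fails; recursion stops.
SUM(n) = 6 + 20 + 62 + 188 + 566 + 1700 = 2542.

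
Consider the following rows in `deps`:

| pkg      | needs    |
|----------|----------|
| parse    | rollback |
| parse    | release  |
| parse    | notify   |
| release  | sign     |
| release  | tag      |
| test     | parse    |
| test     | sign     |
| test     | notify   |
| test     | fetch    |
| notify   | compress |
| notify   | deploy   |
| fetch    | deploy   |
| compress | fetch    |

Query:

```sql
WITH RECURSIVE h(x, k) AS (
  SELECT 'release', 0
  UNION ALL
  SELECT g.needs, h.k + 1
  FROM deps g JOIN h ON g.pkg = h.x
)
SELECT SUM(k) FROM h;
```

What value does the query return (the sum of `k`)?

Base: (release, k=0).
Iteration 1: edges from {release} -> (sign, k=1), (tag, k=1).
Iteration 2: no outgoing edges from {sign,tag}; recursion stops.
SUM(k) = 0 + 1 + 1 = 2.

2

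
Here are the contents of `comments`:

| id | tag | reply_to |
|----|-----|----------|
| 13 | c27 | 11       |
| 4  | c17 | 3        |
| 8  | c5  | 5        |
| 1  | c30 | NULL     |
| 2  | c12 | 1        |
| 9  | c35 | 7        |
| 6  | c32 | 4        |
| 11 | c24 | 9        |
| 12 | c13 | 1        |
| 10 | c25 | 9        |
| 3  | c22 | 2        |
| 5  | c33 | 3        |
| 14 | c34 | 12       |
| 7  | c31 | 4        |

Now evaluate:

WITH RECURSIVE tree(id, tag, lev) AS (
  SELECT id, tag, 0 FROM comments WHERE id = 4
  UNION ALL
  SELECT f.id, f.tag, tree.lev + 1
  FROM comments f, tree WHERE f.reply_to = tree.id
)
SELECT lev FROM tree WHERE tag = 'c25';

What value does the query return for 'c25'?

3

Base: id=4 (c17) at lev 0.
Iteration 1: rows with reply_to in {4} -> c32 (id 6, lev 1), c31 (id 7, lev 1).
Iteration 2: rows with reply_to in {6,7} -> c35 (id 9, lev 2).
Iteration 3: rows with reply_to in {9} -> c25 (id 10, lev 3), c24 (id 11, lev 3).
Iteration 4: rows with reply_to in {10,11} -> c27 (id 13, lev 4).
Iteration 5: no rows with reply_to in {13}; recursion stops.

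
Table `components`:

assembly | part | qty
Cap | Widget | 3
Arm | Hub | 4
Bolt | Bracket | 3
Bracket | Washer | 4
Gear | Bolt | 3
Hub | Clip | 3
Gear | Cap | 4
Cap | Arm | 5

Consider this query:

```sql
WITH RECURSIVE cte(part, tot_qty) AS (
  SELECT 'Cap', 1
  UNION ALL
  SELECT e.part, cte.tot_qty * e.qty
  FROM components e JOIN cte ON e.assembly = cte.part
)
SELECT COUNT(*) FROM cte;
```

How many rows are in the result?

Base: (Cap, tot_qty=1).
Iteration 1: components of {Cap} -> Arm = 1*5 = 5, Widget = 1*3 = 3.
Iteration 2: components of {Arm,Widget} -> Hub = 5*4 = 20.
Iteration 3: components of {Hub} -> Clip = 20*3 = 60.
Iteration 4: no further components; recursion stops.
Total rows emitted: 5.

5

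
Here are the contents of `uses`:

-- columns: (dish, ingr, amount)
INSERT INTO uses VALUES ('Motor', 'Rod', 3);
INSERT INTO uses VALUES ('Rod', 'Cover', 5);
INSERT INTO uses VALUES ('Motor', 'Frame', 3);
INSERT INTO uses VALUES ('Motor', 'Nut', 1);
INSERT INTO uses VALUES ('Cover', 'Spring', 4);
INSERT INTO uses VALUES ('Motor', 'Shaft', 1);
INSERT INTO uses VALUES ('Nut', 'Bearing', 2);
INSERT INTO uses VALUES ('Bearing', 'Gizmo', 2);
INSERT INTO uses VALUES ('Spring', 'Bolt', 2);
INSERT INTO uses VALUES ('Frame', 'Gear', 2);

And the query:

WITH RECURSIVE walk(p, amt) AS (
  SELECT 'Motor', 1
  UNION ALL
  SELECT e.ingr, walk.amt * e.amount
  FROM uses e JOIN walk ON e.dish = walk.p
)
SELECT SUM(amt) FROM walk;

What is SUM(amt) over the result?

Base: (Motor, amt=1).
Iteration 1: components of {Motor} -> Frame = 1*3 = 3, Nut = 1*1 = 1, Rod = 1*3 = 3, Shaft = 1*1 = 1.
Iteration 2: components of {Frame,Nut,Rod,Shaft} -> Bearing = 1*2 = 2, Cover = 3*5 = 15, Gear = 3*2 = 6.
Iteration 3: components of {Bearing,Cover,Gear} -> Gizmo = 2*2 = 4, Spring = 15*4 = 60.
Iteration 4: components of {Gizmo,Spring} -> Bolt = 60*2 = 120.
Iteration 5: no further components; recursion stops.
SUM(amt) = 1 + 3 + 3 + 1 + 1 + 15 + 6 + 2 + 60 + 4 + 120 = 216.

216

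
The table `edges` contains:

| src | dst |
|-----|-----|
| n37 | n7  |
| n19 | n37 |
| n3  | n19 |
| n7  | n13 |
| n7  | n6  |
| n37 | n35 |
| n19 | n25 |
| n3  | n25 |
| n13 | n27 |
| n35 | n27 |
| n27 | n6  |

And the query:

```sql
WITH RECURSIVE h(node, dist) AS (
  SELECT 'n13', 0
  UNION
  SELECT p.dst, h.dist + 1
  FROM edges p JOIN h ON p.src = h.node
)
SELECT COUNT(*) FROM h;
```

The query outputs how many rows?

Base: (n13, dist=0).
Iteration 1: edges from {n13} -> (n27, dist=1).
Iteration 2: edges from {n27} -> (n6, dist=2).
Iteration 3: no outgoing edges from {n6}; recursion stops.
Total rows emitted: 3.

3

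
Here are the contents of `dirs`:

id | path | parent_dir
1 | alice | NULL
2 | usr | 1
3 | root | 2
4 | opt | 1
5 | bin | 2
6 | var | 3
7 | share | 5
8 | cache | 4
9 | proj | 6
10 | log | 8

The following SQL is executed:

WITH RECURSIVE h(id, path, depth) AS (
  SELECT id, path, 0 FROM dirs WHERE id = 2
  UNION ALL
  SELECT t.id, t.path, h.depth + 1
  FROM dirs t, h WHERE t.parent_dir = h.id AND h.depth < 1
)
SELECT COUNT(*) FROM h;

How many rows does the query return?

3

Base: id=2 (usr) at depth 0.
Iteration 1: rows with parent_dir in {2} -> root (id 3, depth 1), bin (id 5, depth 1).
Iteration 2: depth < 1 fails for all current rows; recursion stops.
Total rows emitted: 3.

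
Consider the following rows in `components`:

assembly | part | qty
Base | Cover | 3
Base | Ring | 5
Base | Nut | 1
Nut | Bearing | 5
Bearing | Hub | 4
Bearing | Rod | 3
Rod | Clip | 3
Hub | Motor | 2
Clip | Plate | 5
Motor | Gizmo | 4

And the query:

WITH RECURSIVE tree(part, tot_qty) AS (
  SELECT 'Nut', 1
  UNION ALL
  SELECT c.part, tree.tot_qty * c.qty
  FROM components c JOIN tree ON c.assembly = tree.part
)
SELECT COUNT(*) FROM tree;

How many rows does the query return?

Base: (Nut, tot_qty=1).
Iteration 1: components of {Nut} -> Bearing = 1*5 = 5.
Iteration 2: components of {Bearing} -> Hub = 5*4 = 20, Rod = 5*3 = 15.
Iteration 3: components of {Hub,Rod} -> Clip = 15*3 = 45, Motor = 20*2 = 40.
Iteration 4: components of {Clip,Motor} -> Gizmo = 40*4 = 160, Plate = 45*5 = 225.
Iteration 5: no further components; recursion stops.
Total rows emitted: 8.

8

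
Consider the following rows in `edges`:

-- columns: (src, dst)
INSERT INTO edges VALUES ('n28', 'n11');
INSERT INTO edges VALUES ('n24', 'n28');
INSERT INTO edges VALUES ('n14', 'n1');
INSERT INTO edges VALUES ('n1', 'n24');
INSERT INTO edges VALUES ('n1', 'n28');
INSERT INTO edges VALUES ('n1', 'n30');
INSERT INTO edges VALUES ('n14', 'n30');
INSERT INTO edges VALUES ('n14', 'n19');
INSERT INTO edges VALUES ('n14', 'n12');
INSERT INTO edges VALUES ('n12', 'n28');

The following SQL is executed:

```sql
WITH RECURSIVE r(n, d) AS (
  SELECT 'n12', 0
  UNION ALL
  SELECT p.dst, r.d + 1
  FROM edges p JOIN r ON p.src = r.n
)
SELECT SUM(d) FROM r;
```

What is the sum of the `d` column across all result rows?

Base: (n12, d=0).
Iteration 1: edges from {n12} -> (n28, d=1).
Iteration 2: edges from {n28} -> (n11, d=2).
Iteration 3: no outgoing edges from {n11}; recursion stops.
SUM(d) = 0 + 1 + 2 = 3.

3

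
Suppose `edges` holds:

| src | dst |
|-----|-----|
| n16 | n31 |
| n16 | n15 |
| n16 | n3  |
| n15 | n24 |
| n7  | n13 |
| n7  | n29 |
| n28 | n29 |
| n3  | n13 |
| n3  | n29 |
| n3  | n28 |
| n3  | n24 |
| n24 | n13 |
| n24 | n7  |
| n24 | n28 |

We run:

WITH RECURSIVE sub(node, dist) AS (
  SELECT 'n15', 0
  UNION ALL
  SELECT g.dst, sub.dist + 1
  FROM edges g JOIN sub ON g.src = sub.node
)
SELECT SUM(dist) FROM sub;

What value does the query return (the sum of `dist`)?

16

Base: (n15, dist=0).
Iteration 1: edges from {n15} -> (n24, dist=1).
Iteration 2: edges from {n24} -> (n13, dist=2), (n28, dist=2), (n7, dist=2).
Iteration 3: edges from {n13,n28,n7} -> (n13, dist=3), (n29, dist=3) x2. [UNION ALL keeps all 3 new rows, including repeats]
Iteration 4: no outgoing edges from {n13,n29}; recursion stops.
SUM(dist) = 0 + 1 + 2 + 2 + 2 + 3 + 3 + 3 = 16.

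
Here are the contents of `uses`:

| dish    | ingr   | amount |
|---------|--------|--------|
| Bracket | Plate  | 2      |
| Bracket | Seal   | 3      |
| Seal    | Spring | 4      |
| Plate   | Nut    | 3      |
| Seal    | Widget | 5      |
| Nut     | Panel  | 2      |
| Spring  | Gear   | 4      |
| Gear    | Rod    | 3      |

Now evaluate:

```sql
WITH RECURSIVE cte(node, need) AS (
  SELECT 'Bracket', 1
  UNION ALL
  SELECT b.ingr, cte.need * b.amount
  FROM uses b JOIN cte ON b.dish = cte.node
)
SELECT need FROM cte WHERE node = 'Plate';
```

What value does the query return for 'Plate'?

2

Base: (Bracket, need=1).
Iteration 1: components of {Bracket} -> Plate = 1*2 = 2, Seal = 1*3 = 3.
Iteration 2: components of {Plate,Seal} -> Nut = 2*3 = 6, Spring = 3*4 = 12, Widget = 3*5 = 15.
Iteration 3: components of {Nut,Spring,Widget} -> Gear = 12*4 = 48, Panel = 6*2 = 12.
Iteration 4: components of {Gear,Panel} -> Rod = 48*3 = 144.
Iteration 5: no further components; recursion stops.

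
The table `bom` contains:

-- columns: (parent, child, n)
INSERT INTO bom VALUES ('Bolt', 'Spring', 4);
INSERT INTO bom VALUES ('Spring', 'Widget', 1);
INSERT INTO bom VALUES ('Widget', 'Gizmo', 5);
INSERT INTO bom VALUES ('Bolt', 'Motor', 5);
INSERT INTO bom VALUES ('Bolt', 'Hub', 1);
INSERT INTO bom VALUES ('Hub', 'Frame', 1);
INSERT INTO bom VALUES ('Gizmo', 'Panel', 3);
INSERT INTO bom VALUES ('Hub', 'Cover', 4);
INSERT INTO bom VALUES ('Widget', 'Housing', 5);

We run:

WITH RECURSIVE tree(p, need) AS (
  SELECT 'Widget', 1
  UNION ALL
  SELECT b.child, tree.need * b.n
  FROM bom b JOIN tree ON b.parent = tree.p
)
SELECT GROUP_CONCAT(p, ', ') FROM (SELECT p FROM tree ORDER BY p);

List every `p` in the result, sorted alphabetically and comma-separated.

Gizmo, Housing, Panel, Widget

Base: (Widget, need=1).
Iteration 1: components of {Widget} -> Gizmo = 1*5 = 5, Housing = 1*5 = 5.
Iteration 2: components of {Gizmo,Housing} -> Panel = 5*3 = 15.
Iteration 3: no further components; recursion stops.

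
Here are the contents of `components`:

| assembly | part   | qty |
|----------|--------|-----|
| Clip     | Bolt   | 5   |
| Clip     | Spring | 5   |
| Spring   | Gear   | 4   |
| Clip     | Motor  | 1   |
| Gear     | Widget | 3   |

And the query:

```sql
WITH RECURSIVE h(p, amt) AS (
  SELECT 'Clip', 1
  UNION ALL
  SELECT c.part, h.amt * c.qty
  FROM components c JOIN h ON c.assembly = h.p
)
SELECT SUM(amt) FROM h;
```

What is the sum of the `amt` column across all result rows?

92

Base: (Clip, amt=1).
Iteration 1: components of {Clip} -> Bolt = 1*5 = 5, Motor = 1*1 = 1, Spring = 1*5 = 5.
Iteration 2: components of {Bolt,Motor,Spring} -> Gear = 5*4 = 20.
Iteration 3: components of {Gear} -> Widget = 20*3 = 60.
Iteration 4: no further components; recursion stops.
SUM(amt) = 1 + 5 + 5 + 1 + 20 + 60 = 92.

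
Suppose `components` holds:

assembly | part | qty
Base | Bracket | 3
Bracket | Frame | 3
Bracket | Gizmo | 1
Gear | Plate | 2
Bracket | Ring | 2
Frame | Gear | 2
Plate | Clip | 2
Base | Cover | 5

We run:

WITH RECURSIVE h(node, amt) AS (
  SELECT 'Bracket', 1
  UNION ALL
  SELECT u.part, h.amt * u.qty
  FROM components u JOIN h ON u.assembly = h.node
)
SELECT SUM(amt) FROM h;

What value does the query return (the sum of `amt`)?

Base: (Bracket, amt=1).
Iteration 1: components of {Bracket} -> Frame = 1*3 = 3, Gizmo = 1*1 = 1, Ring = 1*2 = 2.
Iteration 2: components of {Frame,Gizmo,Ring} -> Gear = 3*2 = 6.
Iteration 3: components of {Gear} -> Plate = 6*2 = 12.
Iteration 4: components of {Plate} -> Clip = 12*2 = 24.
Iteration 5: no further components; recursion stops.
SUM(amt) = 1 + 2 + 3 + 1 + 6 + 12 + 24 = 49.

49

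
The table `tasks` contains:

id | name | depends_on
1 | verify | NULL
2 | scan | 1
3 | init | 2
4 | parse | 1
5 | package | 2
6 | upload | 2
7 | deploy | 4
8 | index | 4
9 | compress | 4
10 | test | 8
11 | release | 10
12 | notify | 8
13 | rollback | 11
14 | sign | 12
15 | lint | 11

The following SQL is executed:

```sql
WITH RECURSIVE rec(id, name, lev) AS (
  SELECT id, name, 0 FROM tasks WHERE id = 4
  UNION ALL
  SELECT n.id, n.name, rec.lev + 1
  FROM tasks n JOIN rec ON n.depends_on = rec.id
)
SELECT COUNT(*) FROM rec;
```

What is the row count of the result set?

10

Base: id=4 (parse) at lev 0.
Iteration 1: rows with depends_on in {4} -> deploy (id 7, lev 1), index (id 8, lev 1), compress (id 9, lev 1).
Iteration 2: rows with depends_on in {7,8,9} -> test (id 10, lev 2), notify (id 12, lev 2).
Iteration 3: rows with depends_on in {10,12} -> release (id 11, lev 3), sign (id 14, lev 3).
Iteration 4: rows with depends_on in {11,14} -> rollback (id 13, lev 4), lint (id 15, lev 4).
Iteration 5: no rows with depends_on in {13,15}; recursion stops.
Total rows emitted: 10.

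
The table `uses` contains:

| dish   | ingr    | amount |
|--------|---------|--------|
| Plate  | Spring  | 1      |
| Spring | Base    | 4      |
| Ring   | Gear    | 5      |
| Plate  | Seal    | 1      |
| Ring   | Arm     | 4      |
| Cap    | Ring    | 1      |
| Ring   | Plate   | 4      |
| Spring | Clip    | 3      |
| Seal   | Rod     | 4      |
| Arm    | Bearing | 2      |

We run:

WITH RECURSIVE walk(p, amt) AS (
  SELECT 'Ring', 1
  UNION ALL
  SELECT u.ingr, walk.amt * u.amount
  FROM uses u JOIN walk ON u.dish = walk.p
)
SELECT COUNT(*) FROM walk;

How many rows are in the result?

Base: (Ring, amt=1).
Iteration 1: components of {Ring} -> Arm = 1*4 = 4, Gear = 1*5 = 5, Plate = 1*4 = 4.
Iteration 2: components of {Arm,Gear,Plate} -> Bearing = 4*2 = 8, Seal = 4*1 = 4, Spring = 4*1 = 4.
Iteration 3: components of {Bearing,Seal,Spring} -> Base = 4*4 = 16, Clip = 4*3 = 12, Rod = 4*4 = 16.
Iteration 4: no further components; recursion stops.
Total rows emitted: 10.

10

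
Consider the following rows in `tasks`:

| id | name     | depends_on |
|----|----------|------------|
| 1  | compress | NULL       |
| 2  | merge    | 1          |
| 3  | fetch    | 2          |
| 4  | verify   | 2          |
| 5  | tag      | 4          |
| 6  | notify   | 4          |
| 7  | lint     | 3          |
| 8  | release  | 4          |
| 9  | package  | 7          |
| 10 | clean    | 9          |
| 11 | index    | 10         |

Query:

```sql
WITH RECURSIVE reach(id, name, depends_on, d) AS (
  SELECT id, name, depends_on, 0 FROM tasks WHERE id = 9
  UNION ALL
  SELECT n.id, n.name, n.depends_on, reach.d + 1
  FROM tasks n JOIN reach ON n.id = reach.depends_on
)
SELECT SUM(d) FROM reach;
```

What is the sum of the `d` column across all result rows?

10

Base: id=9 (package), depends_on=7, d 0.
Iteration 1: join on id=7 -> lint (id 7, depends_on=3, d 1).
Iteration 2: join on id=3 -> fetch (id 3, depends_on=2, d 2).
Iteration 3: join on id=2 -> merge (id 2, depends_on=1, d 3).
Iteration 4: join on id=1 -> compress (id 1, depends_on=NULL, d 4).
Iteration 5: depends_on is NULL; no match; recursion stops.
SUM(d) = 0 + 1 + 2 + 3 + 4 = 10.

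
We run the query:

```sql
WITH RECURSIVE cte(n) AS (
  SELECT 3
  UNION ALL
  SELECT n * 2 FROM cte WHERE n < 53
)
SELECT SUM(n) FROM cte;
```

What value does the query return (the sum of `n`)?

Base: n=3.
Iteration 1: 3 < 53 holds -> n = 3 * 2 = 6.
Iteration 2: 6 < 53 holds -> n = 6 * 2 = 12.
Iteration 3: 12 < 53 holds -> n = 12 * 2 = 24.
Iteration 4: 24 < 53 holds -> n = 24 * 2 = 48.
Iteration 5: 48 < 53 holds -> n = 48 * 2 = 96.
Iteration 6: 96 < 53 fails; recursion stops.
SUM(n) = 3 + 6 + 12 + 24 + 48 + 96 = 189.

189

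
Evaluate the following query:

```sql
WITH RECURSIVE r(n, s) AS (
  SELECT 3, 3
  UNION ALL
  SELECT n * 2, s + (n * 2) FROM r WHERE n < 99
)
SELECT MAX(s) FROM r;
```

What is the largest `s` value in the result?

381

Base: n=3, s=3.
Iteration 1: 3 < 99 holds -> n = 3 * 2 = 6, s = 3 + 6 = 9.
Iteration 2: 6 < 99 holds -> n = 6 * 2 = 12, s = 9 + 12 = 21.
Iteration 3: 12 < 99 holds -> n = 12 * 2 = 24, s = 21 + 24 = 45.
Iteration 4: 24 < 99 holds -> n = 24 * 2 = 48, s = 45 + 48 = 93.
Iteration 5: 48 < 99 holds -> n = 48 * 2 = 96, s = 93 + 96 = 189.
Iteration 6: 96 < 99 holds -> n = 96 * 2 = 192, s = 189 + 192 = 381.
Iteration 7: 192 < 99 fails; recursion stops.
s values: 3, 9, 21, 45, 93, 189, 381; the maximum is 381.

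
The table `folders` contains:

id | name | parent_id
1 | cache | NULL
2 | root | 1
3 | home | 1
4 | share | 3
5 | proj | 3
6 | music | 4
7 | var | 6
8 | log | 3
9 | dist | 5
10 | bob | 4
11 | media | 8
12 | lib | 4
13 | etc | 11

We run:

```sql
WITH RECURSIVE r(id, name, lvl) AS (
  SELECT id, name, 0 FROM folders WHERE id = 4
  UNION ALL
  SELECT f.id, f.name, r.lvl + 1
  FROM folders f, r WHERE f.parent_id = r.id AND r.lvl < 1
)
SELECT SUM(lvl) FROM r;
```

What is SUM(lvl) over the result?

3

Base: id=4 (share) at lvl 0.
Iteration 1: rows with parent_id in {4} -> music (id 6, lvl 1), bob (id 10, lvl 1), lib (id 12, lvl 1).
Iteration 2: lvl < 1 fails for all current rows; recursion stops.
SUM(lvl) = 0 + 1 + 1 + 1 = 3.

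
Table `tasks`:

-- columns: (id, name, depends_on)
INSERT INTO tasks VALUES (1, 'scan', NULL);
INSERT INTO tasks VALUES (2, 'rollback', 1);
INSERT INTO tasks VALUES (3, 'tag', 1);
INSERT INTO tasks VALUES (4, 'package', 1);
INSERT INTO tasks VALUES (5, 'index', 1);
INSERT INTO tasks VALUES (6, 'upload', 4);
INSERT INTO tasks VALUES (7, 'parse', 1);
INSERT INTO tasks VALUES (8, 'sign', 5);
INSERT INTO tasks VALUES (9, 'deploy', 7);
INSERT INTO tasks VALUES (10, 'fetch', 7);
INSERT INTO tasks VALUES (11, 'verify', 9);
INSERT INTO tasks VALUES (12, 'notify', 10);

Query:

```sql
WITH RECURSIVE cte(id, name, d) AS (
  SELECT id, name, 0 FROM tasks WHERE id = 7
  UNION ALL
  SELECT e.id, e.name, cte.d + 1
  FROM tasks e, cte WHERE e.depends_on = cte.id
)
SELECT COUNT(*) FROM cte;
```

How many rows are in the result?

Base: id=7 (parse) at d 0.
Iteration 1: rows with depends_on in {7} -> deploy (id 9, d 1), fetch (id 10, d 1).
Iteration 2: rows with depends_on in {9,10} -> verify (id 11, d 2), notify (id 12, d 2).
Iteration 3: no rows with depends_on in {11,12}; recursion stops.
Total rows emitted: 5.

5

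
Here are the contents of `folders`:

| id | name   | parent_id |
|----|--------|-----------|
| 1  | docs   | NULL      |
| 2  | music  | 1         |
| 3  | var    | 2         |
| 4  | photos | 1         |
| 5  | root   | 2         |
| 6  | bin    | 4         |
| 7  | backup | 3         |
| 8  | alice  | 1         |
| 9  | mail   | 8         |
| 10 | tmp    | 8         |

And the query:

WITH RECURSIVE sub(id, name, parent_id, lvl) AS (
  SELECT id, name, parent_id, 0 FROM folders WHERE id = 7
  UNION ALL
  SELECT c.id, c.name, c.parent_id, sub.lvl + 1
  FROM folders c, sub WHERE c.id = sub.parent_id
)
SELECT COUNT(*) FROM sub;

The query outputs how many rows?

4

Base: id=7 (backup), parent_id=3, lvl 0.
Iteration 1: join on id=3 -> var (id 3, parent_id=2, lvl 1).
Iteration 2: join on id=2 -> music (id 2, parent_id=1, lvl 2).
Iteration 3: join on id=1 -> docs (id 1, parent_id=NULL, lvl 3).
Iteration 4: parent_id is NULL; no match; recursion stops.
Total rows emitted: 4.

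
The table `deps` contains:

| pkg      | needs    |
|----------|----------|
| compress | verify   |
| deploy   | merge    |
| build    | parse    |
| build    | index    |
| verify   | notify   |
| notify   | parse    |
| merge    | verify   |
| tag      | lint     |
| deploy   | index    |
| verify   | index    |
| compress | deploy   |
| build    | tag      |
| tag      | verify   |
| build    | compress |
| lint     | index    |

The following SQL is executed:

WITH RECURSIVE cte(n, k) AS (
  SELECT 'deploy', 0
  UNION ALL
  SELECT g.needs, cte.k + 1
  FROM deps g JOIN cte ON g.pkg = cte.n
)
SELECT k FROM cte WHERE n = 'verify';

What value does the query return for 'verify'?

Base: (deploy, k=0).
Iteration 1: edges from {deploy} -> (index, k=1), (merge, k=1).
Iteration 2: edges from {index,merge} -> (verify, k=2).
Iteration 3: edges from {verify} -> (index, k=3), (notify, k=3).
Iteration 4: edges from {index,notify} -> (parse, k=4).
Iteration 5: no outgoing edges from {parse}; recursion stops.

2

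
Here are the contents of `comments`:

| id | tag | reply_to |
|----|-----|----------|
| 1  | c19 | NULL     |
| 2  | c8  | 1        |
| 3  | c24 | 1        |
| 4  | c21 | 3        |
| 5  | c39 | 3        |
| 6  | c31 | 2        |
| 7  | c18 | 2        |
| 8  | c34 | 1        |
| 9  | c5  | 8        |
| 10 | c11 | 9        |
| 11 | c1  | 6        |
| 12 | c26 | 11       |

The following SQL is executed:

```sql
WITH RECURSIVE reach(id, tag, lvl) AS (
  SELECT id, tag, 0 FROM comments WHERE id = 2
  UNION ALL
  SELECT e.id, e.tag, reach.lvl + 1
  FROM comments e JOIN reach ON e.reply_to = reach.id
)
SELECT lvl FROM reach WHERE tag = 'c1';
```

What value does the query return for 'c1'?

Base: id=2 (c8) at lvl 0.
Iteration 1: rows with reply_to in {2} -> c31 (id 6, lvl 1), c18 (id 7, lvl 1).
Iteration 2: rows with reply_to in {6,7} -> c1 (id 11, lvl 2).
Iteration 3: rows with reply_to in {11} -> c26 (id 12, lvl 3).
Iteration 4: no rows with reply_to in {12}; recursion stops.

2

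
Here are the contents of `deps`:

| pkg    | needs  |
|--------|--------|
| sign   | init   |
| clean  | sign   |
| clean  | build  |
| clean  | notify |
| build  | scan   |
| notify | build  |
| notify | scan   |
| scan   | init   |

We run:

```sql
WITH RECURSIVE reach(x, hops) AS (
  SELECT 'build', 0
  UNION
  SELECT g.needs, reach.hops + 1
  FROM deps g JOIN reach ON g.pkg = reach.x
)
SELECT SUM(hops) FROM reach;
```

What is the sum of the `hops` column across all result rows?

Base: (build, hops=0).
Iteration 1: edges from {build} -> (scan, hops=1).
Iteration 2: edges from {scan} -> (init, hops=2).
Iteration 3: no outgoing edges from {init}; recursion stops.
SUM(hops) = 0 + 1 + 2 = 3.

3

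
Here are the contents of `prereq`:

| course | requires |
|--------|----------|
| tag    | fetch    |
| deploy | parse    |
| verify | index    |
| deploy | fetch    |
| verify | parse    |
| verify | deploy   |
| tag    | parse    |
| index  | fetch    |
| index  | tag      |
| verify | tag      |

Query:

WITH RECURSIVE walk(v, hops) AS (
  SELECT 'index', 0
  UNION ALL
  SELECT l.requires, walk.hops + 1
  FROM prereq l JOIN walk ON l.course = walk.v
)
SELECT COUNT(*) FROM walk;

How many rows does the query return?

5

Base: (index, hops=0).
Iteration 1: edges from {index} -> (fetch, hops=1), (tag, hops=1).
Iteration 2: edges from {fetch,tag} -> (fetch, hops=2), (parse, hops=2).
Iteration 3: no outgoing edges from {fetch,parse}; recursion stops.
Total rows emitted: 5.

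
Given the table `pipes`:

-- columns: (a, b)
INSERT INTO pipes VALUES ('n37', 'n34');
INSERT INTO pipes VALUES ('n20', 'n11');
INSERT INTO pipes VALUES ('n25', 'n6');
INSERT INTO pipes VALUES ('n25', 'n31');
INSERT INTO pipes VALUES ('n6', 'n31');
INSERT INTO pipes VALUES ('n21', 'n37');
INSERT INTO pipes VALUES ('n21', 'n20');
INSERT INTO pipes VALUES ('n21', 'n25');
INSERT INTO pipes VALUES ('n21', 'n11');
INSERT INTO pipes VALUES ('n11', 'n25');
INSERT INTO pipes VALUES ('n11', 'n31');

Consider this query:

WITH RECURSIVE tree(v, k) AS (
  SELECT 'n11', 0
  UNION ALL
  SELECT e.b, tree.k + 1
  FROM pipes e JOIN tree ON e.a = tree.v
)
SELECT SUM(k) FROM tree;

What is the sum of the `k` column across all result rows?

9

Base: (n11, k=0).
Iteration 1: edges from {n11} -> (n25, k=1), (n31, k=1).
Iteration 2: edges from {n25,n31} -> (n31, k=2), (n6, k=2).
Iteration 3: edges from {n31,n6} -> (n31, k=3).
Iteration 4: no outgoing edges from {n31}; recursion stops.
SUM(k) = 0 + 1 + 1 + 2 + 2 + 3 = 9.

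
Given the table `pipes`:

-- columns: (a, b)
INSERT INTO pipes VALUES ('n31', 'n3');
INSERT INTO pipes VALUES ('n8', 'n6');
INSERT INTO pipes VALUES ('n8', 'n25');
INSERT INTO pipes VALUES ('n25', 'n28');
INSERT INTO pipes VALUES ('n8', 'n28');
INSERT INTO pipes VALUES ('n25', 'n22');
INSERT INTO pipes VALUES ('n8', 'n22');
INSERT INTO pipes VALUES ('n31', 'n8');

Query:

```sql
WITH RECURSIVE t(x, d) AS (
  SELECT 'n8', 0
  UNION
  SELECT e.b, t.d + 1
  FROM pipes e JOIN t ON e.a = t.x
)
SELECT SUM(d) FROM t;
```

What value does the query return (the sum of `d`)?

Base: (n8, d=0).
Iteration 1: edges from {n8} -> (n22, d=1), (n25, d=1), (n28, d=1), (n6, d=1).
Iteration 2: edges from {n22,n25,n28,n6} -> (n22, d=2), (n28, d=2).
Iteration 3: no outgoing edges from {n22,n28}; recursion stops.
SUM(d) = 0 + 1 + 1 + 1 + 1 + 2 + 2 = 8.

8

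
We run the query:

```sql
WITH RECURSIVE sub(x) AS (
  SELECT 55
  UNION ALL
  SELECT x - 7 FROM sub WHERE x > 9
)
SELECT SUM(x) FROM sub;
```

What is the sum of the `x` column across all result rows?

Base: x=55.
Iteration 1: 55 > 9 holds -> x = 55 - 7 = 48.
Iteration 2: 48 > 9 holds -> x = 48 - 7 = 41.
Iteration 3: 41 > 9 holds -> x = 41 - 7 = 34.
Iteration 4: 34 > 9 holds -> x = 34 - 7 = 27.
Iteration 5: 27 > 9 holds -> x = 27 - 7 = 20.
Iteration 6: 20 > 9 holds -> x = 20 - 7 = 13.
Iteration 7: 13 > 9 holds -> x = 13 - 7 = 6.
Iteration 8: 6 > 9 fails; recursion stops.
SUM(x) = 55 + 48 + 41 + 34 + 27 + 20 + 13 + 6 = 244.

244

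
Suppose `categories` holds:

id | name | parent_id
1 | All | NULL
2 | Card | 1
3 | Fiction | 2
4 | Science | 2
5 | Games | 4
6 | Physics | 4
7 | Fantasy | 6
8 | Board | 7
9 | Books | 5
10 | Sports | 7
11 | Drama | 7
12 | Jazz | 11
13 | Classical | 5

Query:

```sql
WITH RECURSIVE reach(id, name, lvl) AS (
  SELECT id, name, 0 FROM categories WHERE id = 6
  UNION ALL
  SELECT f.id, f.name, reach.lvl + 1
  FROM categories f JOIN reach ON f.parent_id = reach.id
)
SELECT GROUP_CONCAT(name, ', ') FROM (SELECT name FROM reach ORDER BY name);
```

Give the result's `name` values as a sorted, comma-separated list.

Board, Drama, Fantasy, Jazz, Physics, Sports

Base: id=6 (Physics) at lvl 0.
Iteration 1: rows with parent_id in {6} -> Fantasy (id 7, lvl 1).
Iteration 2: rows with parent_id in {7} -> Board (id 8, lvl 2), Sports (id 10, lvl 2), Drama (id 11, lvl 2).
Iteration 3: rows with parent_id in {8,10,11} -> Jazz (id 12, lvl 3).
Iteration 4: no rows with parent_id in {12}; recursion stops.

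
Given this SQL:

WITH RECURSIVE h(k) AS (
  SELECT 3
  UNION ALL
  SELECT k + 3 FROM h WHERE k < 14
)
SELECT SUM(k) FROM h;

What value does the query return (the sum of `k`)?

45

Base: k=3.
Iteration 1: 3 < 14 holds -> k = 3 + 3 = 6.
Iteration 2: 6 < 14 holds -> k = 6 + 3 = 9.
Iteration 3: 9 < 14 holds -> k = 9 + 3 = 12.
Iteration 4: 12 < 14 holds -> k = 12 + 3 = 15.
Iteration 5: 15 < 14 fails; recursion stops.
SUM(k) = 3 + 6 + 9 + 12 + 15 = 45.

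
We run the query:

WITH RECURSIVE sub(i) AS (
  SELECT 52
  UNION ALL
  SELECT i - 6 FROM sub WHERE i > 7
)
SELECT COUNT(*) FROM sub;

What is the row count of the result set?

Base: i=52.
Iteration 1: 52 > 7 holds -> i = 52 - 6 = 46.
Iteration 2: 46 > 7 holds -> i = 46 - 6 = 40.
Iteration 3: 40 > 7 holds -> i = 40 - 6 = 34.
Iteration 4: 34 > 7 holds -> i = 34 - 6 = 28.
Iteration 5: 28 > 7 holds -> i = 28 - 6 = 22.
Iteration 6: 22 > 7 holds -> i = 22 - 6 = 16.
Iteration 7: 16 > 7 holds -> i = 16 - 6 = 10.
Iteration 8: 10 > 7 holds -> i = 10 - 6 = 4.
Iteration 9: 4 > 7 fails; recursion stops.
Total rows emitted: 9.

9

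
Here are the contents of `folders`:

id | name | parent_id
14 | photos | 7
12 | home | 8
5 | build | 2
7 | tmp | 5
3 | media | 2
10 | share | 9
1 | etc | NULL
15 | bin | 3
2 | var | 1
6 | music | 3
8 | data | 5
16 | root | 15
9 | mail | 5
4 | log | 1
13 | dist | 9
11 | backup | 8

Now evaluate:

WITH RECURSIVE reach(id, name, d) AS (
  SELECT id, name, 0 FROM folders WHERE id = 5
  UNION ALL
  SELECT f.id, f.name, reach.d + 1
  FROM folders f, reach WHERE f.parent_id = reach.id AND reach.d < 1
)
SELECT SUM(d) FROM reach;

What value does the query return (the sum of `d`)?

3

Base: id=5 (build) at d 0.
Iteration 1: rows with parent_id in {5} -> tmp (id 7, d 1), data (id 8, d 1), mail (id 9, d 1).
Iteration 2: d < 1 fails for all current rows; recursion stops.
SUM(d) = 0 + 1 + 1 + 1 = 3.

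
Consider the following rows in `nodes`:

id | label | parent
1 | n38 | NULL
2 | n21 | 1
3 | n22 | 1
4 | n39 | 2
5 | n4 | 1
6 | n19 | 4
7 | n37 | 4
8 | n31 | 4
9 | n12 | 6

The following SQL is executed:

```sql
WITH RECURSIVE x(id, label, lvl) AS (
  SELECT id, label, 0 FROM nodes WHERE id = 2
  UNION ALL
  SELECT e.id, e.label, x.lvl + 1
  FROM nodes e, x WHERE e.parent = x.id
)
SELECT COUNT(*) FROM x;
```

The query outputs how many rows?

6

Base: id=2 (n21) at lvl 0.
Iteration 1: rows with parent in {2} -> n39 (id 4, lvl 1).
Iteration 2: rows with parent in {4} -> n19 (id 6, lvl 2), n37 (id 7, lvl 2), n31 (id 8, lvl 2).
Iteration 3: rows with parent in {6,7,8} -> n12 (id 9, lvl 3).
Iteration 4: no rows with parent in {9}; recursion stops.
Total rows emitted: 6.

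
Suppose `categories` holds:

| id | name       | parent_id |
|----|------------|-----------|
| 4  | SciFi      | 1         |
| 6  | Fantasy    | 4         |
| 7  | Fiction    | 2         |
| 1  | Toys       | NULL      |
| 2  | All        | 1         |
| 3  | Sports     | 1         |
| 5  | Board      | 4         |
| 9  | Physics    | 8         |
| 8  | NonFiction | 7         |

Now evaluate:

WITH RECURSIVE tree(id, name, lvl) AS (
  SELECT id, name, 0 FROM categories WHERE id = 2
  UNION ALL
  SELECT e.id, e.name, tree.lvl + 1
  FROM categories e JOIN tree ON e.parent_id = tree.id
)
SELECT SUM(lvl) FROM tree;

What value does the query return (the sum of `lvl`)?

Base: id=2 (All) at lvl 0.
Iteration 1: rows with parent_id in {2} -> Fiction (id 7, lvl 1).
Iteration 2: rows with parent_id in {7} -> NonFiction (id 8, lvl 2).
Iteration 3: rows with parent_id in {8} -> Physics (id 9, lvl 3).
Iteration 4: no rows with parent_id in {9}; recursion stops.
SUM(lvl) = 0 + 1 + 2 + 3 = 6.

6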